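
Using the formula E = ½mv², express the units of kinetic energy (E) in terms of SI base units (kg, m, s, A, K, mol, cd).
Units of each symbol in E = ½mv²:
  m (mass): kg
  v (speed): m/s  → to the power 2, contributes m²/s²
  The factor ½ is dimensionless.

Multiplying the contributions: [kg] · [m²/s²]
Adding exponents of each base unit: kg: 1, m: 2, s: -2
SI base units of kinetic energy: kg·m²/s²

Answer: kg·m²/s²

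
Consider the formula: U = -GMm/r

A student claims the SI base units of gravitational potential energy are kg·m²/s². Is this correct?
Units of each symbol in U = -GMm/r:
  G (gravitational constant): m³/(kg·s²)
  M (mass): kg
  m (mass): kg
  r (distance): m  → in the denominator, contributes 1/m
  The minus sign does not affect the units.

Multiplying the contributions: [m³/(kg·s²)] · [kg] · [kg] · [1/m]
Adding exponents of each base unit: kg: 1, m: 2, s: -2
SI base units of gravitational potential energy: kg·m²/s²

The claimed units kg·m²/s² match the derived units, so the claim is correct.

Answer: Yes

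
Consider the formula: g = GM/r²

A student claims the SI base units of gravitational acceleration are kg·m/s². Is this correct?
Units of each symbol in g = GM/r²:
  G (gravitational constant): m³/(kg·s²)
  M (mass): kg
  r (distance): m  → to the power 2 in the denominator, contributes 1/m²

Multiplying the contributions: [m³/(kg·s²)] · [kg] · [1/m²]
Adding exponents of each base unit: m: 1, s: -2
SI base units of gravitational acceleration: m/s²

The claimed units kg·m/s² (exponents kg: 1, m: 1, s: -2) do not match the derived units m/s² (exponents m: 1, s: -2), so the claim is incorrect.

Answer: No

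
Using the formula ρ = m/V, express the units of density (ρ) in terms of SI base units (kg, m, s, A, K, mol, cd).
Units of each symbol in ρ = m/V:
  m (mass): kg
  V (volume): m³  → in the denominator, contributes 1/m³

Multiplying the contributions: [kg] · [1/m³]
Adding exponents of each base unit: kg: 1, m: -3
SI base units of density: kg/m³

Answer: kg/m³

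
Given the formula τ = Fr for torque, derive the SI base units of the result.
Units of each symbol in τ = Fr:
  F (force): kg·m/s²
  r (lever arm): m

Multiplying the contributions: [kg·m/s²] · [m]
Adding exponents of each base unit: kg: 1, m: 2, s: -2
SI base units of torque: kg·m²/s²

Answer: kg·m²/s²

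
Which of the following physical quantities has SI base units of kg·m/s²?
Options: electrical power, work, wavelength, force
Checking the SI base units of each option:
  electrical power (P = IV): kg·m²/s³  ✗
  work (W = Fd): kg·m²/s²  ✗
  wavelength (λ = v/f): m  ✗
  force (F = ma): kg·m/s²  ✓ matches

Only force has units kg·m/s².

Answer: force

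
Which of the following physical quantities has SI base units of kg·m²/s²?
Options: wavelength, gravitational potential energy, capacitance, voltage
Checking the SI base units of each option:
  wavelength (λ = v/f): m  ✗
  gravitational potential energy (U = -GMm/r): kg·m²/s²  ✓ matches
  capacitance (C = Q/V): s⁴·A²/(kg·m²)  ✗
  voltage (V = IR): kg·m²/(s³·A)  ✗

Only gravitational potential energy has units kg·m²/s².

Answer: gravitational potential energy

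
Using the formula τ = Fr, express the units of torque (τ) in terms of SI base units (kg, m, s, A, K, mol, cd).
Units of each symbol in τ = Fr:
  F (force): kg·m/s²
  r (lever arm): m

Multiplying the contributions: [kg·m/s²] · [m]
Adding exponents of each base unit: kg: 1, m: 2, s: -2
SI base units of torque: kg·m²/s²

Answer: kg·m²/s²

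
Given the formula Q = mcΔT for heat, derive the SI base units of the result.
Units of each symbol in Q = mcΔT:
  m (mass): kg
  c (specific heat capacity, in J/(kg·K)): m²/(s²·K)
  ΔT (temperature change): K

Multiplying the contributions: [kg] · [m²/(s²·K)] · [K]
Adding exponents of each base unit: kg: 1, m: 2, s: -2
SI base units of heat: kg·m²/s²

Answer: kg·m²/s²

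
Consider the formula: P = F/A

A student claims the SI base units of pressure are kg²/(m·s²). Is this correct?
Units of each symbol in P = F/A:
  F (force): kg·m/s²
  A (area): m²  → in the denominator, contributes 1/m²

Multiplying the contributions: [kg·m/s²] · [1/m²]
Adding exponents of each base unit: kg: 1, m: -1, s: -2
SI base units of pressure: kg/(m·s²)

The claimed units kg²/(m·s²) (exponents kg: 2, m: -1, s: -2) do not match the derived units kg/(m·s²) (exponents kg: 1, m: -1, s: -2), so the claim is incorrect.

Answer: No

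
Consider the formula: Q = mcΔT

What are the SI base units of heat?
Units of each symbol in Q = mcΔT:
  m (mass): kg
  c (specific heat capacity, in J/(kg·K)): m²/(s²·K)
  ΔT (temperature change): K

Multiplying the contributions: [kg] · [m²/(s²·K)] · [K]
Adding exponents of each base unit: kg: 1, m: 2, s: -2
SI base units of heat: kg·m²/s²

Answer: kg·m²/s²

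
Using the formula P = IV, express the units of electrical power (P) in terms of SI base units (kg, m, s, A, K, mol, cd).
Units of each symbol in P = IV:
  I (current): A
  V (voltage, in volts): kg·m²/(s³·A)

Multiplying the contributions: [A] · [kg·m²/(s³·A)]
Adding exponents of each base unit: kg: 1, m: 2, s: -3
SI base units of electrical power: kg·m²/s³

Answer: kg·m²/s³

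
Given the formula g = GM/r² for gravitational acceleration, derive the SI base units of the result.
Units of each symbol in g = GM/r²:
  G (gravitational constant): m³/(kg·s²)
  M (mass): kg
  r (distance): m  → to the power 2 in the denominator, contributes 1/m²

Multiplying the contributions: [m³/(kg·s²)] · [kg] · [1/m²]
Adding exponents of each base unit: m: 1, s: -2
SI base units of gravitational acceleration: m/s²

Answer: m/s²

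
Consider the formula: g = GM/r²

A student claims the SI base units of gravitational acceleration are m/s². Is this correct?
Units of each symbol in g = GM/r²:
  G (gravitational constant): m³/(kg·s²)
  M (mass): kg
  r (distance): m  → to the power 2 in the denominator, contributes 1/m²

Multiplying the contributions: [m³/(kg·s²)] · [kg] · [1/m²]
Adding exponents of each base unit: m: 1, s: -2
SI base units of gravitational acceleration: m/s²

The claimed units m/s² match the derived units, so the claim is correct.

Answer: Yes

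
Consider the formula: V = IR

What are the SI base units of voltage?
Units of each symbol in V = IR:
  I (current): A
  R (resistance, in ohms): kg·m²/(s³·A²)

Multiplying the contributions: [A] · [kg·m²/(s³·A²)]
Adding exponents of each base unit: kg: 1, m: 2, s: -3, A: -1
SI base units of voltage: kg·m²/(s³·A)

Answer: kg·m²/(s³·A)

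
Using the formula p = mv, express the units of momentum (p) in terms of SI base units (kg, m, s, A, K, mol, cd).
Units of each symbol in p = mv:
  m (mass): kg
  v (velocity): m/s

Multiplying the contributions: [kg] · [m/s]
Adding exponents of each base unit: kg: 1, m: 1, s: -1
SI base units of momentum: kg·m/s

Answer: kg·m/s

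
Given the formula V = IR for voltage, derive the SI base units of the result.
Units of each symbol in V = IR:
  I (current): A
  R (resistance, in ohms): kg·m²/(s³·A²)

Multiplying the contributions: [A] · [kg·m²/(s³·A²)]
Adding exponents of each base unit: kg: 1, m: 2, s: -3, A: -1
SI base units of voltage: kg·m²/(s³·A)

Answer: kg·m²/(s³·A)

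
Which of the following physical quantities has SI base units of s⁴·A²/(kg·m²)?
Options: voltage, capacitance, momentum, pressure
Checking the SI base units of each option:
  voltage (V = IR): kg·m²/(s³·A)  ✗
  capacitance (C = Q/V): s⁴·A²/(kg·m²)  ✓ matches
  momentum (p = mv): kg·m/s  ✗
  pressure (P = F/A): kg/(m·s²)  ✗

Only capacitance has units s⁴·A²/(kg·m²).

Answer: capacitance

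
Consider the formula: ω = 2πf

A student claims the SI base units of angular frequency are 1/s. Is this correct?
Units of each symbol in ω = 2πf:
  f (frequency): 1/s
  The factor 2π is dimensionless.

Multiplying the contributions: [1/s]
Adding exponents of each base unit: s: -1
SI base units of angular frequency: 1/s

The claimed units 1/s match the derived units, so the claim is correct.

Answer: Yes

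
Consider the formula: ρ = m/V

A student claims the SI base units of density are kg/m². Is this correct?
Units of each symbol in ρ = m/V:
  m (mass): kg
  V (volume): m³  → in the denominator, contributes 1/m³

Multiplying the contributions: [kg] · [1/m³]
Adding exponents of each base unit: kg: 1, m: -3
SI base units of density: kg/m³

The claimed units kg/m² (exponents kg: 1, m: -2) do not match the derived units kg/m³ (exponents kg: 1, m: -3), so the claim is incorrect.

Answer: No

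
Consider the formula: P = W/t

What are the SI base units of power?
Units of each symbol in P = W/t:
  W (work): kg·m²/s²
  t (time): s  → in the denominator, contributes 1/s

Multiplying the contributions: [kg·m²/s²] · [1/s]
Adding exponents of each base unit: kg: 1, m: 2, s: -3
SI base units of power: kg·m²/s³

Answer: kg·m²/s³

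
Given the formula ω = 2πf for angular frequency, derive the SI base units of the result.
Units of each symbol in ω = 2πf:
  f (frequency): 1/s
  The factor 2π is dimensionless.

Multiplying the contributions: [1/s]
Adding exponents of each base unit: s: -1
SI base units of angular frequency: 1/s

Answer: 1/s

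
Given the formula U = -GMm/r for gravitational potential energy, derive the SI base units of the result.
Units of each symbol in U = -GMm/r:
  G (gravitational constant): m³/(kg·s²)
  M (mass): kg
  m (mass): kg
  r (distance): m  → in the denominator, contributes 1/m
  The minus sign does not affect the units.

Multiplying the contributions: [m³/(kg·s²)] · [kg] · [kg] · [1/m]
Adding exponents of each base unit: kg: 1, m: 2, s: -2
SI base units of gravitational potential energy: kg·m²/s²

Answer: kg·m²/s²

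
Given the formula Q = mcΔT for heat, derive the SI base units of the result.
Units of each symbol in Q = mcΔT:
  m (mass): kg
  c (specific heat capacity, in J/(kg·K)): m²/(s²·K)
  ΔT (temperature change): K

Multiplying the contributions: [kg] · [m²/(s²·K)] · [K]
Adding exponents of each base unit: kg: 1, m: 2, s: -2
SI base units of heat: kg·m²/s²

Answer: kg·m²/s²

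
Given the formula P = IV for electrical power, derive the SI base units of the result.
Units of each symbol in P = IV:
  I (current): A
  V (voltage, in volts): kg·m²/(s³·A)

Multiplying the contributions: [A] · [kg·m²/(s³·A)]
Adding exponents of each base unit: kg: 1, m: 2, s: -3
SI base units of electrical power: kg·m²/s³

Answer: kg·m²/s³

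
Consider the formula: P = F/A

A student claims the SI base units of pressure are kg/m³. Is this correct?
Units of each symbol in P = F/A:
  F (force): kg·m/s²
  A (area): m²  → in the denominator, contributes 1/m²

Multiplying the contributions: [kg·m/s²] · [1/m²]
Adding exponents of each base unit: kg: 1, m: -1, s: -2
SI base units of pressure: kg/(m·s²)

The claimed units kg/m³ (exponents kg: 1, m: -3) do not match the derived units kg/(m·s²) (exponents kg: 1, m: -1, s: -2), so the claim is incorrect.

Answer: No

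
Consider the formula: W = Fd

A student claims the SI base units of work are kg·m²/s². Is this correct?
Units of each symbol in W = Fd:
  F (force): kg·m/s²
  d (displacement): m

Multiplying the contributions: [kg·m/s²] · [m]
Adding exponents of each base unit: kg: 1, m: 2, s: -2
SI base units of work: kg·m²/s²

The claimed units kg·m²/s² match the derived units, so the claim is correct.

Answer: Yes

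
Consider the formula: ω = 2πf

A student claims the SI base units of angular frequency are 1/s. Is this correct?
Units of each symbol in ω = 2πf:
  f (frequency): 1/s
  The factor 2π is dimensionless.

Multiplying the contributions: [1/s]
Adding exponents of each base unit: s: -1
SI base units of angular frequency: 1/s

The claimed units 1/s match the derived units, so the claim is correct.

Answer: Yes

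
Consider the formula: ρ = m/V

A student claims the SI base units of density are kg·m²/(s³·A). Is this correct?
Units of each symbol in ρ = m/V:
  m (mass): kg
  V (volume): m³  → in the denominator, contributes 1/m³

Multiplying the contributions: [kg] · [1/m³]
Adding exponents of each base unit: kg: 1, m: -3
SI base units of density: kg/m³

The claimed units kg·m²/(s³·A) (exponents kg: 1, m: 2, s: -3, A: -1) do not match the derived units kg/m³ (exponents kg: 1, m: -3), so the claim is incorrect.

Answer: No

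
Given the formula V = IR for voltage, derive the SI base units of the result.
Units of each symbol in V = IR:
  I (current): A
  R (resistance, in ohms): kg·m²/(s³·A²)

Multiplying the contributions: [A] · [kg·m²/(s³·A²)]
Adding exponents of each base unit: kg: 1, m: 2, s: -3, A: -1
SI base units of voltage: kg·m²/(s³·A)

Answer: kg·m²/(s³·A)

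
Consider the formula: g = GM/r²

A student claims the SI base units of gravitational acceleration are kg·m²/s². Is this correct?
Units of each symbol in g = GM/r²:
  G (gravitational constant): m³/(kg·s²)
  M (mass): kg
  r (distance): m  → to the power 2 in the denominator, contributes 1/m²

Multiplying the contributions: [m³/(kg·s²)] · [kg] · [1/m²]
Adding exponents of each base unit: m: 1, s: -2
SI base units of gravitational acceleration: m/s²

The claimed units kg·m²/s² (exponents kg: 1, m: 2, s: -2) do not match the derived units m/s² (exponents m: 1, s: -2), so the claim is incorrect.

Answer: No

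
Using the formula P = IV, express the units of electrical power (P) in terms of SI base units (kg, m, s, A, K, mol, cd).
Units of each symbol in P = IV:
  I (current): A
  V (voltage, in volts): kg·m²/(s³·A)

Multiplying the contributions: [A] · [kg·m²/(s³·A)]
Adding exponents of each base unit: kg: 1, m: 2, s: -3
SI base units of electrical power: kg·m²/s³

Answer: kg·m²/s³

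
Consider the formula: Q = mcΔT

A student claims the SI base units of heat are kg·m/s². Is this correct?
Units of each symbol in Q = mcΔT:
  m (mass): kg
  c (specific heat capacity, in J/(kg·K)): m²/(s²·K)
  ΔT (temperature change): K

Multiplying the contributions: [kg] · [m²/(s²·K)] · [K]
Adding exponents of each base unit: kg: 1, m: 2, s: -2
SI base units of heat: kg·m²/s²

The claimed units kg·m/s² (exponents kg: 1, m: 1, s: -2) do not match the derived units kg·m²/s² (exponents kg: 1, m: 2, s: -2), so the claim is incorrect.

Answer: No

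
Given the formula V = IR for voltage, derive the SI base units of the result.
Units of each symbol in V = IR:
  I (current): A
  R (resistance, in ohms): kg·m²/(s³·A²)

Multiplying the contributions: [A] · [kg·m²/(s³·A²)]
Adding exponents of each base unit: kg: 1, m: 2, s: -3, A: -1
SI base units of voltage: kg·m²/(s³·A)

Answer: kg·m²/(s³·A)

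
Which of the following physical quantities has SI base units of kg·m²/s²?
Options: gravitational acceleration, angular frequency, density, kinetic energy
Checking the SI base units of each option:
  gravitational acceleration (g = GM/r²): m/s²  ✗
  angular frequency (ω = 2πf): 1/s  ✗
  density (ρ = m/V): kg/m³  ✗
  kinetic energy (E = ½mv²): kg·m²/s²  ✓ matches

Only kinetic energy has units kg·m²/s².

Answer: kinetic energy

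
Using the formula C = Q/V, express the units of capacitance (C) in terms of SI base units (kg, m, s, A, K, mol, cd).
Units of each symbol in C = Q/V:
  Q (charge, in coulombs): s·A
  V (voltage, in volts): kg·m²/(s³·A)  → in the denominator, contributes s³·A/(kg·m²)

Multiplying the contributions: [s·A] · [s³·A/(kg·m²)]
Adding exponents of each base unit: kg: -1, m: -2, s: 4, A: 2
SI base units of capacitance: s⁴·A²/(kg·m²)

Answer: s⁴·A²/(kg·m²)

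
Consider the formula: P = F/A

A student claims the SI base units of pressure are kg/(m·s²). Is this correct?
Units of each symbol in P = F/A:
  F (force): kg·m/s²
  A (area): m²  → in the denominator, contributes 1/m²

Multiplying the contributions: [kg·m/s²] · [1/m²]
Adding exponents of each base unit: kg: 1, m: -1, s: -2
SI base units of pressure: kg/(m·s²)

The claimed units kg/(m·s²) match the derived units, so the claim is correct.

Answer: Yes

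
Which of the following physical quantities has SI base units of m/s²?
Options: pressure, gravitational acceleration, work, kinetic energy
Checking the SI base units of each option:
  pressure (P = F/A): kg/(m·s²)  ✗
  gravitational acceleration (g = GM/r²): m/s²  ✓ matches
  work (W = Fd): kg·m²/s²  ✗
  kinetic energy (E = ½mv²): kg·m²/s²  ✗

Only gravitational acceleration has units m/s².

Answer: gravitational acceleration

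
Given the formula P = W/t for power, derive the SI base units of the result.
Units of each symbol in P = W/t:
  W (work): kg·m²/s²
  t (time): s  → in the denominator, contributes 1/s

Multiplying the contributions: [kg·m²/s²] · [1/s]
Adding exponents of each base unit: kg: 1, m: 2, s: -3
SI base units of power: kg·m²/s³

Answer: kg·m²/s³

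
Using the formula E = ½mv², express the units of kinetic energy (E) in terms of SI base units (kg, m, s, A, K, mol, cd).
Units of each symbol in E = ½mv²:
  m (mass): kg
  v (speed): m/s  → to the power 2, contributes m²/s²
  The factor ½ is dimensionless.

Multiplying the contributions: [kg] · [m²/s²]
Adding exponents of each base unit: kg: 1, m: 2, s: -2
SI base units of kinetic energy: kg·m²/s²

Answer: kg·m²/s²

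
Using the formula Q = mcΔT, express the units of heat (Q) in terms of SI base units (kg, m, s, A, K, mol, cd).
Units of each symbol in Q = mcΔT:
  m (mass): kg
  c (specific heat capacity, in J/(kg·K)): m²/(s²·K)
  ΔT (temperature change): K

Multiplying the contributions: [kg] · [m²/(s²·K)] · [K]
Adding exponents of each base unit: kg: 1, m: 2, s: -2
SI base units of heat: kg·m²/s²

Answer: kg·m²/s²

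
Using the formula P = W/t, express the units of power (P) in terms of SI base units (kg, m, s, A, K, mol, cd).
Units of each symbol in P = W/t:
  W (work): kg·m²/s²
  t (time): s  → in the denominator, contributes 1/s

Multiplying the contributions: [kg·m²/s²] · [1/s]
Adding exponents of each base unit: kg: 1, m: 2, s: -3
SI base units of power: kg·m²/s³

Answer: kg·m²/s³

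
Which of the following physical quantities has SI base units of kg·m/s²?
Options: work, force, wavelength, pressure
Checking the SI base units of each option:
  work (W = Fd): kg·m²/s²  ✗
  force (F = ma): kg·m/s²  ✓ matches
  wavelength (λ = v/f): m  ✗
  pressure (P = F/A): kg/(m·s²)  ✗

Only force has units kg·m/s².

Answer: force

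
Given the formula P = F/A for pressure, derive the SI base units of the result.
Units of each symbol in P = F/A:
  F (force): kg·m/s²
  A (area): m²  → in the denominator, contributes 1/m²

Multiplying the contributions: [kg·m/s²] · [1/m²]
Adding exponents of each base unit: kg: 1, m: -1, s: -2
SI base units of pressure: kg/(m·s²)

Answer: kg/(m·s²)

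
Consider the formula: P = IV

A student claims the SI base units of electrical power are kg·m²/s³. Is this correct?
Units of each symbol in P = IV:
  I (current): A
  V (voltage, in volts): kg·m²/(s³·A)

Multiplying the contributions: [A] · [kg·m²/(s³·A)]
Adding exponents of each base unit: kg: 1, m: 2, s: -3
SI base units of electrical power: kg·m²/s³

The claimed units kg·m²/s³ match the derived units, so the claim is correct.

Answer: Yes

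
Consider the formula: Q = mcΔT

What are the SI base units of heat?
Units of each symbol in Q = mcΔT:
  m (mass): kg
  c (specific heat capacity, in J/(kg·K)): m²/(s²·K)
  ΔT (temperature change): K

Multiplying the contributions: [kg] · [m²/(s²·K)] · [K]
Adding exponents of each base unit: kg: 1, m: 2, s: -2
SI base units of heat: kg·m²/s²

Answer: kg·m²/s²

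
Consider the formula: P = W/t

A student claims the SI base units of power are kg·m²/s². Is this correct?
Units of each symbol in P = W/t:
  W (work): kg·m²/s²
  t (time): s  → in the denominator, contributes 1/s

Multiplying the contributions: [kg·m²/s²] · [1/s]
Adding exponents of each base unit: kg: 1, m: 2, s: -3
SI base units of power: kg·m²/s³

The claimed units kg·m²/s² (exponents kg: 1, m: 2, s: -2) do not match the derived units kg·m²/s³ (exponents kg: 1, m: 2, s: -3), so the claim is incorrect.

Answer: No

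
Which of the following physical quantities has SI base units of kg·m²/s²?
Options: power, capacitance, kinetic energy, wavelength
Checking the SI base units of each option:
  power (P = W/t): kg·m²/s³  ✗
  capacitance (C = Q/V): s⁴·A²/(kg·m²)  ✗
  kinetic energy (E = ½mv²): kg·m²/s²  ✓ matches
  wavelength (λ = v/f): m  ✗

Only kinetic energy has units kg·m²/s².

Answer: kinetic energy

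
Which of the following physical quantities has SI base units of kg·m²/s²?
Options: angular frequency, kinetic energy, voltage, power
Checking the SI base units of each option:
  angular frequency (ω = 2πf): 1/s  ✗
  kinetic energy (E = ½mv²): kg·m²/s²  ✓ matches
  voltage (V = IR): kg·m²/(s³·A)  ✗
  power (P = W/t): kg·m²/s³  ✗

Only kinetic energy has units kg·m²/s².

Answer: kinetic energy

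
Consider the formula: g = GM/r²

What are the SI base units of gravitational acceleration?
Units of each symbol in g = GM/r²:
  G (gravitational constant): m³/(kg·s²)
  M (mass): kg
  r (distance): m  → to the power 2 in the denominator, contributes 1/m²

Multiplying the contributions: [m³/(kg·s²)] · [kg] · [1/m²]
Adding exponents of each base unit: m: 1, s: -2
SI base units of gravitational acceleration: m/s²

Answer: m/s²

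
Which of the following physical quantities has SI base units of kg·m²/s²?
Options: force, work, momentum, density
Checking the SI base units of each option:
  force (F = ma): kg·m/s²  ✗
  work (W = Fd): kg·m²/s²  ✓ matches
  momentum (p = mv): kg·m/s  ✗
  density (ρ = m/V): kg/m³  ✗

Only work has units kg·m²/s².

Answer: work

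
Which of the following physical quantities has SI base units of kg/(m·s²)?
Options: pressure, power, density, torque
Checking the SI base units of each option:
  pressure (P = F/A): kg/(m·s²)  ✓ matches
  power (P = W/t): kg·m²/s³  ✗
  density (ρ = m/V): kg/m³  ✗
  torque (τ = Fr): kg·m²/s²  ✗

Only pressure has units kg/(m·s²).

Answer: pressure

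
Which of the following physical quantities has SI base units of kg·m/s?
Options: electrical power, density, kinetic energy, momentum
Checking the SI base units of each option:
  electrical power (P = IV): kg·m²/s³  ✗
  density (ρ = m/V): kg/m³  ✗
  kinetic energy (E = ½mv²): kg·m²/s²  ✗
  momentum (p = mv): kg·m/s  ✓ matches

Only momentum has units kg·m/s.

Answer: momentum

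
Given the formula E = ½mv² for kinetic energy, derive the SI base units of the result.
Units of each symbol in E = ½mv²:
  m (mass): kg
  v (speed): m/s  → to the power 2, contributes m²/s²
  The factor ½ is dimensionless.

Multiplying the contributions: [kg] · [m²/s²]
Adding exponents of each base unit: kg: 1, m: 2, s: -2
SI base units of kinetic energy: kg·m²/s²

Answer: kg·m²/s²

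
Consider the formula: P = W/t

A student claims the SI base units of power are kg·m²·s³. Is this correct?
Units of each symbol in P = W/t:
  W (work): kg·m²/s²
  t (time): s  → in the denominator, contributes 1/s

Multiplying the contributions: [kg·m²/s²] · [1/s]
Adding exponents of each base unit: kg: 1, m: 2, s: -3
SI base units of power: kg·m²/s³

The claimed units kg·m²·s³ (exponents kg: 1, m: 2, s: 3) do not match the derived units kg·m²/s³ (exponents kg: 1, m: 2, s: -3), so the claim is incorrect.

Answer: No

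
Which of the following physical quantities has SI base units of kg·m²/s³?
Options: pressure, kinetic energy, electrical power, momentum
Checking the SI base units of each option:
  pressure (P = F/A): kg/(m·s²)  ✗
  kinetic energy (E = ½mv²): kg·m²/s²  ✗
  electrical power (P = IV): kg·m²/s³  ✓ matches
  momentum (p = mv): kg·m/s  ✗

Only electrical power has units kg·m²/s³.

Answer: electrical power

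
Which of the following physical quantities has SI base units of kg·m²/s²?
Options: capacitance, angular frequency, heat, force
Checking the SI base units of each option:
  capacitance (C = Q/V): s⁴·A²/(kg·m²)  ✗
  angular frequency (ω = 2πf): 1/s  ✗
  heat (Q = mcΔT): kg·m²/s²  ✓ matches
  force (F = ma): kg·m/s²  ✗

Only heat has units kg·m²/s².

Answer: heat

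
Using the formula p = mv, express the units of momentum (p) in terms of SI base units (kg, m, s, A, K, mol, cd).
Units of each symbol in p = mv:
  m (mass): kg
  v (velocity): m/s

Multiplying the contributions: [kg] · [m/s]
Adding exponents of each base unit: kg: 1, m: 1, s: -1
SI base units of momentum: kg·m/s

Answer: kg·m/s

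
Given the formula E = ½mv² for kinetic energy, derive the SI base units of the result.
Units of each symbol in E = ½mv²:
  m (mass): kg
  v (speed): m/s  → to the power 2, contributes m²/s²
  The factor ½ is dimensionless.

Multiplying the contributions: [kg] · [m²/s²]
Adding exponents of each base unit: kg: 1, m: 2, s: -2
SI base units of kinetic energy: kg·m²/s²

Answer: kg·m²/s²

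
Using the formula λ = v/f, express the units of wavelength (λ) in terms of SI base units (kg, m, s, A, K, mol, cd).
Units of each symbol in λ = v/f:
  v (wave speed): m/s
  f (frequency): 1/s  → in the denominator, contributes s

Multiplying the contributions: [m/s] · [s]
Adding exponents of each base unit: m: 1
SI base units of wavelength: m

Answer: m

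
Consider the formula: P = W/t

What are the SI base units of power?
Units of each symbol in P = W/t:
  W (work): kg·m²/s²
  t (time): s  → in the denominator, contributes 1/s

Multiplying the contributions: [kg·m²/s²] · [1/s]
Adding exponents of each base unit: kg: 1, m: 2, s: -3
SI base units of power: kg·m²/s³

Answer: kg·m²/s³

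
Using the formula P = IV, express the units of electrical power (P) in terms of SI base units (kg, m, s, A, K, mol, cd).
Units of each symbol in P = IV:
  I (current): A
  V (voltage, in volts): kg·m²/(s³·A)

Multiplying the contributions: [A] · [kg·m²/(s³·A)]
Adding exponents of each base unit: kg: 1, m: 2, s: -3
SI base units of electrical power: kg·m²/s³

Answer: kg·m²/s³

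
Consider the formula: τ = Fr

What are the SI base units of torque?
Units of each symbol in τ = Fr:
  F (force): kg·m/s²
  r (lever arm): m

Multiplying the contributions: [kg·m/s²] · [m]
Adding exponents of each base unit: kg: 1, m: 2, s: -2
SI base units of torque: kg·m²/s²

Answer: kg·m²/s²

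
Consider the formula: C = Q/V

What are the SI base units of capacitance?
Units of each symbol in C = Q/V:
  Q (charge, in coulombs): s·A
  V (voltage, in volts): kg·m²/(s³·A)  → in the denominator, contributes s³·A/(kg·m²)

Multiplying the contributions: [s·A] · [s³·A/(kg·m²)]
Adding exponents of each base unit: kg: -1, m: -2, s: 4, A: 2
SI base units of capacitance: s⁴·A²/(kg·m²)

Answer: s⁴·A²/(kg·m²)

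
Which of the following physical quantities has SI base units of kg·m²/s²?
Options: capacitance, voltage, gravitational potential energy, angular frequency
Checking the SI base units of each option:
  capacitance (C = Q/V): s⁴·A²/(kg·m²)  ✗
  voltage (V = IR): kg·m²/(s³·A)  ✗
  gravitational potential energy (U = -GMm/r): kg·m²/s²  ✓ matches
  angular frequency (ω = 2πf): 1/s  ✗

Only gravitational potential energy has units kg·m²/s².

Answer: gravitational potential energy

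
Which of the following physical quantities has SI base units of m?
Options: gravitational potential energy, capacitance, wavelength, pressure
Checking the SI base units of each option:
  gravitational potential energy (U = -GMm/r): kg·m²/s²  ✗
  capacitance (C = Q/V): s⁴·A²/(kg·m²)  ✗
  wavelength (λ = v/f): m  ✓ matches
  pressure (P = F/A): kg/(m·s²)  ✗

Only wavelength has units m.

Answer: wavelength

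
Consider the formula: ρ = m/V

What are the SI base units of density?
Units of each symbol in ρ = m/V:
  m (mass): kg
  V (volume): m³  → in the denominator, contributes 1/m³

Multiplying the contributions: [kg] · [1/m³]
Adding exponents of each base unit: kg: 1, m: -3
SI base units of density: kg/m³

Answer: kg/m³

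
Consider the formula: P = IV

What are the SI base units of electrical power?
Units of each symbol in P = IV:
  I (current): A
  V (voltage, in volts): kg·m²/(s³·A)

Multiplying the contributions: [A] · [kg·m²/(s³·A)]
Adding exponents of each base unit: kg: 1, m: 2, s: -3
SI base units of electrical power: kg·m²/s³

Answer: kg·m²/s³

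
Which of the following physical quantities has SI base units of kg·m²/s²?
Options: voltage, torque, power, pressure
Checking the SI base units of each option:
  voltage (V = IR): kg·m²/(s³·A)  ✗
  torque (τ = Fr): kg·m²/s²  ✓ matches
  power (P = W/t): kg·m²/s³  ✗
  pressure (P = F/A): kg/(m·s²)  ✗

Only torque has units kg·m²/s².

Answer: torque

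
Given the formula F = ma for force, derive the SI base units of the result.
Units of each symbol in F = ma:
  m (mass): kg
  a (acceleration): m/s²

Multiplying the contributions: [kg] · [m/s²]
Adding exponents of each base unit: kg: 1, m: 1, s: -2
SI base units of force: kg·m/s²

Answer: kg·m/s²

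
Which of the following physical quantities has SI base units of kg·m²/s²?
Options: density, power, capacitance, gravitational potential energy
Checking the SI base units of each option:
  density (ρ = m/V): kg/m³  ✗
  power (P = W/t): kg·m²/s³  ✗
  capacitance (C = Q/V): s⁴·A²/(kg·m²)  ✗
  gravitational potential energy (U = -GMm/r): kg·m²/s²  ✓ matches

Only gravitational potential energy has units kg·m²/s².

Answer: gravitational potential energy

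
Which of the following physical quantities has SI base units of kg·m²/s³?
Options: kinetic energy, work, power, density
Checking the SI base units of each option:
  kinetic energy (E = ½mv²): kg·m²/s²  ✗
  work (W = Fd): kg·m²/s²  ✗
  power (P = W/t): kg·m²/s³  ✓ matches
  density (ρ = m/V): kg/m³  ✗

Only power has units kg·m²/s³.

Answer: power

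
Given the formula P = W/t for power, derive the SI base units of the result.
Units of each symbol in P = W/t:
  W (work): kg·m²/s²
  t (time): s  → in the denominator, contributes 1/s

Multiplying the contributions: [kg·m²/s²] · [1/s]
Adding exponents of each base unit: kg: 1, m: 2, s: -3
SI base units of power: kg·m²/s³

Answer: kg·m²/s³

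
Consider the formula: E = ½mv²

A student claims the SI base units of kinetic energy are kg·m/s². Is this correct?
Units of each symbol in E = ½mv²:
  m (mass): kg
  v (speed): m/s  → to the power 2, contributes m²/s²
  The factor ½ is dimensionless.

Multiplying the contributions: [kg] · [m²/s²]
Adding exponents of each base unit: kg: 1, m: 2, s: -2
SI base units of kinetic energy: kg·m²/s²

The claimed units kg·m/s² (exponents kg: 1, m: 1, s: -2) do not match the derived units kg·m²/s² (exponents kg: 1, m: 2, s: -2), so the claim is incorrect.

Answer: No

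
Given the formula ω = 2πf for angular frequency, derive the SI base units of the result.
Units of each symbol in ω = 2πf:
  f (frequency): 1/s
  The factor 2π is dimensionless.

Multiplying the contributions: [1/s]
Adding exponents of each base unit: s: -1
SI base units of angular frequency: 1/s

Answer: 1/s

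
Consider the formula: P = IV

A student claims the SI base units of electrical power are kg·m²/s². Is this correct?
Units of each symbol in P = IV:
  I (current): A
  V (voltage, in volts): kg·m²/(s³·A)

Multiplying the contributions: [A] · [kg·m²/(s³·A)]
Adding exponents of each base unit: kg: 1, m: 2, s: -3
SI base units of electrical power: kg·m²/s³

The claimed units kg·m²/s² (exponents kg: 1, m: 2, s: -2) do not match the derived units kg·m²/s³ (exponents kg: 1, m: 2, s: -3), so the claim is incorrect.

Answer: No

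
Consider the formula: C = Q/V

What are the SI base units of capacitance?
Units of each symbol in C = Q/V:
  Q (charge, in coulombs): s·A
  V (voltage, in volts): kg·m²/(s³·A)  → in the denominator, contributes s³·A/(kg·m²)

Multiplying the contributions: [s·A] · [s³·A/(kg·m²)]
Adding exponents of each base unit: kg: -1, m: -2, s: 4, A: 2
SI base units of capacitance: s⁴·A²/(kg·m²)

Answer: s⁴·A²/(kg·m²)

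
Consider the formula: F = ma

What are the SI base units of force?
Units of each symbol in F = ma:
  m (mass): kg
  a (acceleration): m/s²

Multiplying the contributions: [kg] · [m/s²]
Adding exponents of each base unit: kg: 1, m: 1, s: -2
SI base units of force: kg·m/s²

Answer: kg·m/s²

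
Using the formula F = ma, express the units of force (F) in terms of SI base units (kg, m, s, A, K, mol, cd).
Units of each symbol in F = ma:
  m (mass): kg
  a (acceleration): m/s²

Multiplying the contributions: [kg] · [m/s²]
Adding exponents of each base unit: kg: 1, m: 1, s: -2
SI base units of force: kg·m/s²

Answer: kg·m/s²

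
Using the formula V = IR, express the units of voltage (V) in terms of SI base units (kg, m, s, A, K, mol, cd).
Units of each symbol in V = IR:
  I (current): A
  R (resistance, in ohms): kg·m²/(s³·A²)

Multiplying the contributions: [A] · [kg·m²/(s³·A²)]
Adding exponents of each base unit: kg: 1, m: 2, s: -3, A: -1
SI base units of voltage: kg·m²/(s³·A)

Answer: kg·m²/(s³·A)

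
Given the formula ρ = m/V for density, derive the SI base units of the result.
Units of each symbol in ρ = m/V:
  m (mass): kg
  V (volume): m³  → in the denominator, contributes 1/m³

Multiplying the contributions: [kg] · [1/m³]
Adding exponents of each base unit: kg: 1, m: -3
SI base units of density: kg/m³

Answer: kg/m³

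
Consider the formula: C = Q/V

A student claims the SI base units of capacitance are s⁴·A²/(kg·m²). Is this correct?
Units of each symbol in C = Q/V:
  Q (charge, in coulombs): s·A
  V (voltage, in volts): kg·m²/(s³·A)  → in the denominator, contributes s³·A/(kg·m²)

Multiplying the contributions: [s·A] · [s³·A/(kg·m²)]
Adding exponents of each base unit: kg: -1, m: -2, s: 4, A: 2
SI base units of capacitance: s⁴·A²/(kg·m²)

The claimed units s⁴·A²/(kg·m²) match the derived units, so the claim is correct.

Answer: Yes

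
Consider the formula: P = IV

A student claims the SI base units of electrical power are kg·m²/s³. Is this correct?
Units of each symbol in P = IV:
  I (current): A
  V (voltage, in volts): kg·m²/(s³·A)

Multiplying the contributions: [A] · [kg·m²/(s³·A)]
Adding exponents of each base unit: kg: 1, m: 2, s: -3
SI base units of electrical power: kg·m²/s³

The claimed units kg·m²/s³ match the derived units, so the claim is correct.

Answer: Yes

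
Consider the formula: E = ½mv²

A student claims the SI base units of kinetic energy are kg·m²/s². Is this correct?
Units of each symbol in E = ½mv²:
  m (mass): kg
  v (speed): m/s  → to the power 2, contributes m²/s²
  The factor ½ is dimensionless.

Multiplying the contributions: [kg] · [m²/s²]
Adding exponents of each base unit: kg: 1, m: 2, s: -2
SI base units of kinetic energy: kg·m²/s²

The claimed units kg·m²/s² match the derived units, so the claim is correct.

Answer: Yes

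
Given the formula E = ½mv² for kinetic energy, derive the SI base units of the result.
Units of each symbol in E = ½mv²:
  m (mass): kg
  v (speed): m/s  → to the power 2, contributes m²/s²
  The factor ½ is dimensionless.

Multiplying the contributions: [kg] · [m²/s²]
Adding exponents of each base unit: kg: 1, m: 2, s: -2
SI base units of kinetic energy: kg·m²/s²

Answer: kg·m²/s²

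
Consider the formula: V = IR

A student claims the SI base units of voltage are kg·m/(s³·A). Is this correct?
Units of each symbol in V = IR:
  I (current): A
  R (resistance, in ohms): kg·m²/(s³·A²)

Multiplying the contributions: [A] · [kg·m²/(s³·A²)]
Adding exponents of each base unit: kg: 1, m: 2, s: -3, A: -1
SI base units of voltage: kg·m²/(s³·A)

The claimed units kg·m/(s³·A) (exponents kg: 1, m: 1, s: -3, A: -1) do not match the derived units kg·m²/(s³·A) (exponents kg: 1, m: 2, s: -3, A: -1), so the claim is incorrect.

Answer: No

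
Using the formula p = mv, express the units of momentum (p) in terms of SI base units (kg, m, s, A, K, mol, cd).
Units of each symbol in p = mv:
  m (mass): kg
  v (velocity): m/s

Multiplying the contributions: [kg] · [m/s]
Adding exponents of each base unit: kg: 1, m: 1, s: -1
SI base units of momentum: kg·m/s

Answer: kg·m/s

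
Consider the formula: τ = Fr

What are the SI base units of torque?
Units of each symbol in τ = Fr:
  F (force): kg·m/s²
  r (lever arm): m

Multiplying the contributions: [kg·m/s²] · [m]
Adding exponents of each base unit: kg: 1, m: 2, s: -2
SI base units of torque: kg·m²/s²

Answer: kg·m²/s²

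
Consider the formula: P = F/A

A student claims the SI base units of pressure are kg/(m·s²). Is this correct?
Units of each symbol in P = F/A:
  F (force): kg·m/s²
  A (area): m²  → in the denominator, contributes 1/m²

Multiplying the contributions: [kg·m/s²] · [1/m²]
Adding exponents of each base unit: kg: 1, m: -1, s: -2
SI base units of pressure: kg/(m·s²)

The claimed units kg/(m·s²) match the derived units, so the claim is correct.

Answer: Yes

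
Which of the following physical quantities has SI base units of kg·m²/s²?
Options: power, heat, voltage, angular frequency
Checking the SI base units of each option:
  power (P = W/t): kg·m²/s³  ✗
  heat (Q = mcΔT): kg·m²/s²  ✓ matches
  voltage (V = IR): kg·m²/(s³·A)  ✗
  angular frequency (ω = 2πf): 1/s  ✗

Only heat has units kg·m²/s².

Answer: heat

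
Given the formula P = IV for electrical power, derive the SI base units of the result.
Units of each symbol in P = IV:
  I (current): A
  V (voltage, in volts): kg·m²/(s³·A)

Multiplying the contributions: [A] · [kg·m²/(s³·A)]
Adding exponents of each base unit: kg: 1, m: 2, s: -3
SI base units of electrical power: kg·m²/s³

Answer: kg·m²/s³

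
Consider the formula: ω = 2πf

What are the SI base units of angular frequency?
Units of each symbol in ω = 2πf:
  f (frequency): 1/s
  The factor 2π is dimensionless.

Multiplying the contributions: [1/s]
Adding exponents of each base unit: s: -1
SI base units of angular frequency: 1/s

Answer: 1/s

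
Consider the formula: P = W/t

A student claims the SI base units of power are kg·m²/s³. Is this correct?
Units of each symbol in P = W/t:
  W (work): kg·m²/s²
  t (time): s  → in the denominator, contributes 1/s

Multiplying the contributions: [kg·m²/s²] · [1/s]
Adding exponents of each base unit: kg: 1, m: 2, s: -3
SI base units of power: kg·m²/s³

The claimed units kg·m²/s³ match the derived units, so the claim is correct.

Answer: Yes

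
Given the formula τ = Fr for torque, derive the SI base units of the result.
Units of each symbol in τ = Fr:
  F (force): kg·m/s²
  r (lever arm): m

Multiplying the contributions: [kg·m/s²] · [m]
Adding exponents of each base unit: kg: 1, m: 2, s: -2
SI base units of torque: kg·m²/s²

Answer: kg·m²/s²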